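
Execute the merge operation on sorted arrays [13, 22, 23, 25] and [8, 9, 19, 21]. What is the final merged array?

Merging process:

Compare 13 vs 8: take 8 from right. Merged: [8]
Compare 13 vs 9: take 9 from right. Merged: [8, 9]
Compare 13 vs 19: take 13 from left. Merged: [8, 9, 13]
Compare 22 vs 19: take 19 from right. Merged: [8, 9, 13, 19]
Compare 22 vs 21: take 21 from right. Merged: [8, 9, 13, 19, 21]
Append remaining from left: [22, 23, 25]. Merged: [8, 9, 13, 19, 21, 22, 23, 25]

Final merged array: [8, 9, 13, 19, 21, 22, 23, 25]
Total comparisons: 5

The merged array is [8, 9, 13, 19, 21, 22, 23, 25], requiring 5 comparisons. The merge step runs in O(n) time where n is the total number of elements.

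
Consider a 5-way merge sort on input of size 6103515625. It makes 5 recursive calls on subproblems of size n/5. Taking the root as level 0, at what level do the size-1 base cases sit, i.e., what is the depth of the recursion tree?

For divide and conquer with division factor 5:

Problem sizes at each level:
Level 0: 6103515625
Level 1: 1220703125
Level 2: 244140625
Level 3: 48828125
Level 4: 9765625
Level 5: 1953125
Level 6: 390625
Level 7: 78125
Level 8: 15625
Level 9: 3125
Level 10: 625
Level 11: 125
Level 12: 25
Level 13: 5
Level 14: 1

The root is level 0 and the size-1 base case is level 14 (the tree spans levels 0 through 14, i.e. 15 levels counting the root), so the depth is the number of divisions: log_5(6103515625) = 14

The recursion tree depth is log_5(6103515625) = 14. At each level, the problem size is divided by 5, so it takes 14 divisions to reduce to a base case of size 1. The algorithm makes 5 recursive calls at each level.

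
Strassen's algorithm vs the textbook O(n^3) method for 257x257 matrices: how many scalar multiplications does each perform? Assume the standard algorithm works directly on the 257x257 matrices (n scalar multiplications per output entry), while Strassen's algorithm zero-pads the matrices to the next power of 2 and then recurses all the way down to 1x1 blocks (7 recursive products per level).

Matrix multiplication for 257x257 matrices:

Strassen's algorithm requires power-of-2 dimensions. Pad 257x257 to 512x512 (next power of 2).

Standard algorithm: 257^3 = 16974593 multiplications
Strassen's algorithm: 7^(log2(512)) = 7^9 = 40353607 multiplications
Difference: 16974593 - 40353607 = -23379014 (Strassen uses MORE here due to padding overhead — for small or just-over-power-of-2 n, padding can outweigh the per-level savings)

Standard: 16974593 multiplications (257^3). Strassen: 40353607 multiplications (7^9, after padding to 512x512). Strassen reduces 8 recursive multiplications to 7 at each level.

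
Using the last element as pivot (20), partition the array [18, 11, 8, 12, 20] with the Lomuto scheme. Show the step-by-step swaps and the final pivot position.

Lomuto partition with pivot = 20:

Initial array: [18, 11, 8, 12, 20]

arr[0]=18 <= 20: swap with position 0, array becomes [18, 11, 8, 12, 20]
arr[1]=11 <= 20: swap with position 1, array becomes [18, 11, 8, 12, 20]
arr[2]=8 <= 20: swap with position 2, array becomes [18, 11, 8, 12, 20]
arr[3]=12 <= 20: swap with position 3, array becomes [18, 11, 8, 12, 20]

Place pivot at position 4: [18, 11, 8, 12, 20]
Pivot position: 4

After partitioning with pivot 20, the array becomes [18, 11, 8, 12, 20]. The pivot is placed at index 4. All elements to the left of the pivot are <= 20, and all elements to the right are > 20.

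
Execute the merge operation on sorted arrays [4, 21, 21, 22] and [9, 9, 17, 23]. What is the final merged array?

Merging process:

Compare 4 vs 9: take 4 from left. Merged: [4]
Compare 21 vs 9: take 9 from right. Merged: [4, 9]
Compare 21 vs 9: take 9 from right. Merged: [4, 9, 9]
Compare 21 vs 17: take 17 from right. Merged: [4, 9, 9, 17]
Compare 21 vs 23: take 21 from left. Merged: [4, 9, 9, 17, 21]
Compare 21 vs 23: take 21 from left. Merged: [4, 9, 9, 17, 21, 21]
Compare 22 vs 23: take 22 from left. Merged: [4, 9, 9, 17, 21, 21, 22]
Append remaining from right: [23]. Merged: [4, 9, 9, 17, 21, 21, 22, 23]

Final merged array: [4, 9, 9, 17, 21, 21, 22, 23]
Total comparisons: 7

The merged array is [4, 9, 9, 17, 21, 21, 22, 23], requiring 7 comparisons. The merge step runs in O(n) time where n is the total number of elements.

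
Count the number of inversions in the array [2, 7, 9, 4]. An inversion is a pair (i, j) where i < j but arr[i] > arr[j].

Finding inversions in [2, 7, 9, 4]:

(1, 3): arr[1]=7 > arr[3]=4
(2, 3): arr[2]=9 > arr[3]=4

Total inversions: 2

The array has 2 inversion(s): (1,3), (2,3). Each pair (i,j) satisfies i < j and arr[i] > arr[j].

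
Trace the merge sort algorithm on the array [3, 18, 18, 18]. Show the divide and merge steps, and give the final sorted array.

Merge sort trace:

Split: [3, 18, 18, 18] -> [3, 18] and [18, 18]
  Split: [3, 18] -> [3] and [18]
  Merge: [3] + [18] -> [3, 18]
  Split: [18, 18] -> [18] and [18]
  Merge: [18] + [18] -> [18, 18]
Merge: [3, 18] + [18, 18] -> [3, 18, 18, 18]

Final sorted array: [3, 18, 18, 18]

The merge sort proceeds by recursively splitting the array and merging sorted halves.
After all merges, the sorted array is [3, 18, 18, 18].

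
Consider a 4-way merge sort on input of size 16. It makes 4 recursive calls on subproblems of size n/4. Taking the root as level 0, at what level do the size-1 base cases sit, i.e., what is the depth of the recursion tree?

For divide and conquer with division factor 4:

Problem sizes at each level:
Level 0: 16
Level 1: 4
Level 2: 1

The root is level 0 and the size-1 base case is level 2 (the tree spans levels 0 through 2, i.e. 3 levels counting the root), so the depth is the number of divisions: log_4(16) = 2

The recursion tree depth is log_4(16) = 2. At each level, the problem size is divided by 4, so it takes 2 divisions to reduce to a base case of size 1. The algorithm makes 4 recursive calls at each level.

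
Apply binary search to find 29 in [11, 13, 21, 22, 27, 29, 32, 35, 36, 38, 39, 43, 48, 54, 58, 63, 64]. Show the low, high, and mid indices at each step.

Binary search for 29 in [11, 13, 21, 22, 27, 29, 32, 35, 36, 38, 39, 43, 48, 54, 58, 63, 64]:

lo=0, hi=16, mid=8, arr[mid]=36 -> 36 > 29, search left half
lo=0, hi=7, mid=3, arr[mid]=22 -> 22 < 29, search right half
lo=4, hi=7, mid=5, arr[mid]=29 -> Found target at index 5!

Binary search finds 29 at index 5 after 3 comparisons. The search repeatedly halves the search space by comparing with the middle element.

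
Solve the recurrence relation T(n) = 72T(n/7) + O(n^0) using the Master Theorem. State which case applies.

Master Theorem for T(n) = 72T(n/7) + O(n^0):

a = 72, b = 7, c = 0
log_b(a) = log_7(72) = 2.1978

Case 1: c = 0 < log_7(72) = 2.1978
T(n) = O(n^(log_7 72))

For T(n) = 72T(n/7) + O(n^0): log_7(72) = 2.1978. This is Case 1 of the Master Theorem (c < log_b(a), work dominated by leaves), giving O(n^(log_7 72)).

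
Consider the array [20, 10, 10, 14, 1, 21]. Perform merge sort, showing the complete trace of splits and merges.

Merge sort trace:

Split: [20, 10, 10, 14, 1, 21] -> [20, 10, 10] and [14, 1, 21]
  Split: [20, 10, 10] -> [20] and [10, 10]
    Split: [10, 10] -> [10] and [10]
    Merge: [10] + [10] -> [10, 10]
  Merge: [20] + [10, 10] -> [10, 10, 20]
  Split: [14, 1, 21] -> [14] and [1, 21]
    Split: [1, 21] -> [1] and [21]
    Merge: [1] + [21] -> [1, 21]
  Merge: [14] + [1, 21] -> [1, 14, 21]
Merge: [10, 10, 20] + [1, 14, 21] -> [1, 10, 10, 14, 20, 21]

Final sorted array: [1, 10, 10, 14, 20, 21]

The merge sort proceeds by recursively splitting the array and merging sorted halves.
After all merges, the sorted array is [1, 10, 10, 14, 20, 21].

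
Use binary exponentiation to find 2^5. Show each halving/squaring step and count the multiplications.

Computing 2^5 by squaring (build up from 2^1; each line after the first costs one multiplication):

2^1 = 2
2^2 = (2^1)^2 = 2^2 = 4
2^4 = (2^2)^2 = 4^2 = 16
2^5 = 2 * 2^4 = 2 * 16 = 32

Result: 32
Multiplications needed: 3 (3 lines after 2^1)

2^5 = 32. Using exponentiation by squaring, this requires 3 multiplications. The key idea: if the exponent is even, square the half-power; if odd, multiply by the base once.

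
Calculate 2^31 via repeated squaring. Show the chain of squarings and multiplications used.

Computing 2^31 by squaring (build up from 2^1; each line after the first costs one multiplication):

2^1 = 2
2^2 = (2^1)^2 = 2^2 = 4
2^3 = 2 * 2^2 = 2 * 4 = 8
2^6 = (2^3)^2 = 8^2 = 64
2^7 = 2 * 2^6 = 2 * 64 = 128
2^14 = (2^7)^2 = 128^2 = 16384
2^15 = 2 * 2^14 = 2 * 16384 = 32768
2^30 = (2^15)^2 = 32768^2 = 1073741824
2^31 = 2 * 2^30 = 2 * 1073741824 = 2147483648

Result: 2147483648
Multiplications needed: 8 (8 lines after 2^1)

2^31 = 2147483648. Using exponentiation by squaring, this requires 8 multiplications. The key idea: if the exponent is even, square the half-power; if odd, multiply by the base once.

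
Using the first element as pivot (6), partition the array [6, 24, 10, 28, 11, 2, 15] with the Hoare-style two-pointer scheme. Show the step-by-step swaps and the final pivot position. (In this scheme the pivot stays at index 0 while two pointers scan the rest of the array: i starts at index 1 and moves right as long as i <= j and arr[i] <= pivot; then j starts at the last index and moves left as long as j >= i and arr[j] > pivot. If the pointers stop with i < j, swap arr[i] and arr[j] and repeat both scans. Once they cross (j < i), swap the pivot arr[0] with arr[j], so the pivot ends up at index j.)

Hoare-style two-pointer partition with pivot = 6:

Initial array: [6, 24, 10, 28, 11, 2, 15]

Pointers start at i = 1, j = 6.
i stops at index 1 (arr[1]=24 > 6), j stops at index 5 (arr[5]=2 <= 6): swap arr[1] and arr[5], array becomes [6, 2, 10, 28, 11, 24, 15]
i ends at 2, j ends at 1: the pointers have crossed (j < i), so scanning stops.

Swap pivot arr[0] with arr[1] to place pivot at position 1: [2, 6, 10, 28, 11, 24, 15]
Pivot position: 1

After partitioning with pivot 6, the array becomes [2, 6, 10, 28, 11, 24, 15]. The pivot is placed at index 1. All elements to the left of the pivot are <= 6, and all elements to the right are > 6.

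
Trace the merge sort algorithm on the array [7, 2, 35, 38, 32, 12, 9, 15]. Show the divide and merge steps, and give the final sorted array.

Merge sort trace:

Split: [7, 2, 35, 38, 32, 12, 9, 15] -> [7, 2, 35, 38] and [32, 12, 9, 15]
  Split: [7, 2, 35, 38] -> [7, 2] and [35, 38]
    Split: [7, 2] -> [7] and [2]
    Merge: [7] + [2] -> [2, 7]
    Split: [35, 38] -> [35] and [38]
    Merge: [35] + [38] -> [35, 38]
  Merge: [2, 7] + [35, 38] -> [2, 7, 35, 38]
  Split: [32, 12, 9, 15] -> [32, 12] and [9, 15]
    Split: [32, 12] -> [32] and [12]
    Merge: [32] + [12] -> [12, 32]
    Split: [9, 15] -> [9] and [15]
    Merge: [9] + [15] -> [9, 15]
  Merge: [12, 32] + [9, 15] -> [9, 12, 15, 32]
Merge: [2, 7, 35, 38] + [9, 12, 15, 32] -> [2, 7, 9, 12, 15, 32, 35, 38]

Final sorted array: [2, 7, 9, 12, 15, 32, 35, 38]

The merge sort proceeds by recursively splitting the array and merging sorted halves.
After all merges, the sorted array is [2, 7, 9, 12, 15, 32, 35, 38].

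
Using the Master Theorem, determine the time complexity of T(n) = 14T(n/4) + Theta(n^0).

Master Theorem for T(n) = 14T(n/4) + O(n^0):

a = 14, b = 4, c = 0
log_b(a) = log_4(14) = 1.9037

Case 1: c = 0 < log_4(14) = 1.9037
T(n) = O(n^(log_4 14))

For T(n) = 14T(n/4) + O(n^0): log_4(14) = 1.9037. This is Case 1 of the Master Theorem (c < log_b(a), work dominated by leaves), giving O(n^(log_4 14)).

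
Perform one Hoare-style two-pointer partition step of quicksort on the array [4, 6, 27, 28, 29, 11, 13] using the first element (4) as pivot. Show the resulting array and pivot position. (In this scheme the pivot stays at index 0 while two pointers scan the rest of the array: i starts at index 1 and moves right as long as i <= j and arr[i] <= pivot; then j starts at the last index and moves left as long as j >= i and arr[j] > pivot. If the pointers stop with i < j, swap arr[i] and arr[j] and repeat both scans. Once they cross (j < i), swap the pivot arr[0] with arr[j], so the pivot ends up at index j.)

Hoare-style two-pointer partition with pivot = 4:

Initial array: [4, 6, 27, 28, 29, 11, 13]

Pointers start at i = 1, j = 6.
i ends at 1, j ends at 0: the pointers have crossed (j < i), so scanning stops.

j = 0, so swapping arr[0] with arr[j] leaves the pivot at position 0: [4, 6, 27, 28, 29, 11, 13]
Pivot position: 0

After partitioning with pivot 4, the array becomes [4, 6, 27, 28, 29, 11, 13]. The pivot is placed at index 0. All elements to the left of the pivot are <= 4, and all elements to the right are > 4.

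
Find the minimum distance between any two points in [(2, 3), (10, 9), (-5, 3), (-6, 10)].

Computing all pairwise distances among 4 points:

d((2, 3), (10, 9)) = 10.0
d((2, 3), (-5, 3)) = 7.0 <-- minimum
d((2, 3), (-6, 10)) = 10.6301
d((10, 9), (-5, 3)) = 16.1555
d((10, 9), (-6, 10)) = 16.0312
d((-5, 3), (-6, 10)) = 7.0711

Closest pair: (2, 3) and (-5, 3) with distance 7.0

The closest pair is (2, 3) and (-5, 3) with Euclidean distance 7.0. For 4 points, brute-force pairwise comparison is shown above. For large n, the divide-and-conquer algorithm (sort by x, recurse on halves, check the dividing strip) achieves O(n log n).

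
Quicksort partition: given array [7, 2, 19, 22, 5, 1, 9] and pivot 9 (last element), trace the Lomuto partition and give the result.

Lomuto partition with pivot = 9:

Initial array: [7, 2, 19, 22, 5, 1, 9]

arr[0]=7 <= 9: swap with position 0, array becomes [7, 2, 19, 22, 5, 1, 9]
arr[1]=2 <= 9: swap with position 1, array becomes [7, 2, 19, 22, 5, 1, 9]
arr[2]=19 > 9: no swap
arr[3]=22 > 9: no swap
arr[4]=5 <= 9: swap with position 2, array becomes [7, 2, 5, 22, 19, 1, 9]
arr[5]=1 <= 9: swap with position 3, array becomes [7, 2, 5, 1, 19, 22, 9]

Place pivot at position 4: [7, 2, 5, 1, 9, 22, 19]
Pivot position: 4

After partitioning with pivot 9, the array becomes [7, 2, 5, 1, 9, 22, 19]. The pivot is placed at index 4. All elements to the left of the pivot are <= 9, and all elements to the right are > 9.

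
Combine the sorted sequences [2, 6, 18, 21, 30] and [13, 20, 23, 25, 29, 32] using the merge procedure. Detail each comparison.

Merging process:

Compare 2 vs 13: take 2 from left. Merged: [2]
Compare 6 vs 13: take 6 from left. Merged: [2, 6]
Compare 18 vs 13: take 13 from right. Merged: [2, 6, 13]
Compare 18 vs 20: take 18 from left. Merged: [2, 6, 13, 18]
Compare 21 vs 20: take 20 from right. Merged: [2, 6, 13, 18, 20]
Compare 21 vs 23: take 21 from left. Merged: [2, 6, 13, 18, 20, 21]
Compare 30 vs 23: take 23 from right. Merged: [2, 6, 13, 18, 20, 21, 23]
Compare 30 vs 25: take 25 from right. Merged: [2, 6, 13, 18, 20, 21, 23, 25]
Compare 30 vs 29: take 29 from right. Merged: [2, 6, 13, 18, 20, 21, 23, 25, 29]
Compare 30 vs 32: take 30 from left. Merged: [2, 6, 13, 18, 20, 21, 23, 25, 29, 30]
Append remaining from right: [32]. Merged: [2, 6, 13, 18, 20, 21, 23, 25, 29, 30, 32]

Final merged array: [2, 6, 13, 18, 20, 21, 23, 25, 29, 30, 32]
Total comparisons: 10

The merged array is [2, 6, 13, 18, 20, 21, 23, 25, 29, 30, 32], requiring 10 comparisons. The merge step runs in O(n) time where n is the total number of elements.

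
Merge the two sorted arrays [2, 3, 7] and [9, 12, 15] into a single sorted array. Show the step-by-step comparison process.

Merging process:

Compare 2 vs 9: take 2 from left. Merged: [2]
Compare 3 vs 9: take 3 from left. Merged: [2, 3]
Compare 7 vs 9: take 7 from left. Merged: [2, 3, 7]
Append remaining from right: [9, 12, 15]. Merged: [2, 3, 7, 9, 12, 15]

Final merged array: [2, 3, 7, 9, 12, 15]
Total comparisons: 3

The merged array is [2, 3, 7, 9, 12, 15], requiring 3 comparisons. The merge step runs in O(n) time where n is the total number of elements.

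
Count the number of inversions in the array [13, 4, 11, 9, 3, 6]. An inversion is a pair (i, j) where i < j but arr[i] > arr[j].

Finding inversions in [13, 4, 11, 9, 3, 6]:

(0, 1): arr[0]=13 > arr[1]=4
(0, 2): arr[0]=13 > arr[2]=11
(0, 3): arr[0]=13 > arr[3]=9
(0, 4): arr[0]=13 > arr[4]=3
(0, 5): arr[0]=13 > arr[5]=6
(1, 4): arr[1]=4 > arr[4]=3
(2, 3): arr[2]=11 > arr[3]=9
(2, 4): arr[2]=11 > arr[4]=3
(2, 5): arr[2]=11 > arr[5]=6
(3, 4): arr[3]=9 > arr[4]=3
(3, 5): arr[3]=9 > arr[5]=6

Total inversions: 11

The array has 11 inversion(s): (0,1), (0,2), (0,3), (0,4), (0,5), (1,4), (2,3), (2,4), (2,5), (3,4), (3,5). Each pair (i,j) satisfies i < j and arr[i] > arr[j].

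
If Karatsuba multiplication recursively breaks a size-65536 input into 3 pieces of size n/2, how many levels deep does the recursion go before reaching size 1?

For divide and conquer with division factor 2:

Problem sizes at each level:
Level 0: 65536
Level 1: 32768
Level 2: 16384
Level 3: 8192
Level 4: 4096
Level 5: 2048
Level 6: 1024
Level 7: 512
Level 8: 256
Level 9: 128
Level 10: 64
Level 11: 32
Level 12: 16
Level 13: 8
Level 14: 4
Level 15: 2
Level 16: 1

The root is level 0 and the size-1 base case is level 16 (the tree spans levels 0 through 16, i.e. 17 levels counting the root), so the depth is the number of divisions: log_2(65536) = 16

The recursion tree depth is log_2(65536) = 16. At each level, the problem size is divided by 2, so it takes 16 divisions to reduce to a base case of size 1. The algorithm makes 3 recursive calls at each level.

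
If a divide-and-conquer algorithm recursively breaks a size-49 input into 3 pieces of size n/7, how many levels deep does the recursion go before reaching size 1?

For divide and conquer with division factor 7:

Problem sizes at each level:
Level 0: 49
Level 1: 7
Level 2: 1

The root is level 0 and the size-1 base case is level 2 (the tree spans levels 0 through 2, i.e. 3 levels counting the root), so the depth is the number of divisions: log_7(49) = 2

The recursion tree depth is log_7(49) = 2. At each level, the problem size is divided by 7, so it takes 2 divisions to reduce to a base case of size 1. The algorithm makes 3 recursive calls at each level.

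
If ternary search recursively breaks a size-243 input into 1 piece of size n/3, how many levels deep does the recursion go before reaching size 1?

For divide and conquer with division factor 3:

Problem sizes at each level:
Level 0: 243
Level 1: 81
Level 2: 27
Level 3: 9
Level 4: 3
Level 5: 1

The root is level 0 and the size-1 base case is level 5 (the tree spans levels 0 through 5, i.e. 6 levels counting the root), so the depth is the number of divisions: log_3(243) = 5

The recursion tree depth is log_3(243) = 5. At each level, the problem size is divided by 3, so it takes 5 divisions to reduce to a base case of size 1. The algorithm makes 1 recursive call at each level.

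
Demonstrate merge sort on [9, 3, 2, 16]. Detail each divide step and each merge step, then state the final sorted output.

Merge sort trace:

Split: [9, 3, 2, 16] -> [9, 3] and [2, 16]
  Split: [9, 3] -> [9] and [3]
  Merge: [9] + [3] -> [3, 9]
  Split: [2, 16] -> [2] and [16]
  Merge: [2] + [16] -> [2, 16]
Merge: [3, 9] + [2, 16] -> [2, 3, 9, 16]

Final sorted array: [2, 3, 9, 16]

The merge sort proceeds by recursively splitting the array and merging sorted halves.
After all merges, the sorted array is [2, 3, 9, 16].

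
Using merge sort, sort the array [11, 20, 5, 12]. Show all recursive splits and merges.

Merge sort trace:

Split: [11, 20, 5, 12] -> [11, 20] and [5, 12]
  Split: [11, 20] -> [11] and [20]
  Merge: [11] + [20] -> [11, 20]
  Split: [5, 12] -> [5] and [12]
  Merge: [5] + [12] -> [5, 12]
Merge: [11, 20] + [5, 12] -> [5, 11, 12, 20]

Final sorted array: [5, 11, 12, 20]

The merge sort proceeds by recursively splitting the array and merging sorted halves.
After all merges, the sorted array is [5, 11, 12, 20].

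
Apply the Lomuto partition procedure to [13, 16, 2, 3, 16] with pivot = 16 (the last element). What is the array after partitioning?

Lomuto partition with pivot = 16:

Initial array: [13, 16, 2, 3, 16]

arr[0]=13 <= 16: swap with position 0, array becomes [13, 16, 2, 3, 16]
arr[1]=16 <= 16: swap with position 1, array becomes [13, 16, 2, 3, 16]
arr[2]=2 <= 16: swap with position 2, array becomes [13, 16, 2, 3, 16]
arr[3]=3 <= 16: swap with position 3, array becomes [13, 16, 2, 3, 16]

Place pivot at position 4: [13, 16, 2, 3, 16]
Pivot position: 4

After partitioning with pivot 16, the array becomes [13, 16, 2, 3, 16]. The pivot is placed at index 4. All elements to the left of the pivot are <= 16, and all elements to the right are > 16.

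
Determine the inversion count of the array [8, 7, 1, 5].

Finding inversions in [8, 7, 1, 5]:

(0, 1): arr[0]=8 > arr[1]=7
(0, 2): arr[0]=8 > arr[2]=1
(0, 3): arr[0]=8 > arr[3]=5
(1, 2): arr[1]=7 > arr[2]=1
(1, 3): arr[1]=7 > arr[3]=5

Total inversions: 5

The array has 5 inversion(s): (0,1), (0,2), (0,3), (1,2), (1,3). Each pair (i,j) satisfies i < j and arr[i] > arr[j].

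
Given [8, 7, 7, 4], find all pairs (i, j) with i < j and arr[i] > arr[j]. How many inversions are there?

Finding inversions in [8, 7, 7, 4]:

(0, 1): arr[0]=8 > arr[1]=7
(0, 2): arr[0]=8 > arr[2]=7
(0, 3): arr[0]=8 > arr[3]=4
(1, 3): arr[1]=7 > arr[3]=4
(2, 3): arr[2]=7 > arr[3]=4

Total inversions: 5

The array has 5 inversion(s): (0,1), (0,2), (0,3), (1,3), (2,3). Each pair (i,j) satisfies i < j and arr[i] > arr[j].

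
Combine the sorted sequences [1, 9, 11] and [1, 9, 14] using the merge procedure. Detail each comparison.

Merging process:

Compare 1 vs 1: take 1 from left. Merged: [1]
Compare 9 vs 1: take 1 from right. Merged: [1, 1]
Compare 9 vs 9: take 9 from left. Merged: [1, 1, 9]
Compare 11 vs 9: take 9 from right. Merged: [1, 1, 9, 9]
Compare 11 vs 14: take 11 from left. Merged: [1, 1, 9, 9, 11]
Append remaining from right: [14]. Merged: [1, 1, 9, 9, 11, 14]

Final merged array: [1, 1, 9, 9, 11, 14]
Total comparisons: 5

The merged array is [1, 1, 9, 9, 11, 14], requiring 5 comparisons. The merge step runs in O(n) time where n is the total number of elements.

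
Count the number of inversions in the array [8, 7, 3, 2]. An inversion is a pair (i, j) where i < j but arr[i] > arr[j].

Finding inversions in [8, 7, 3, 2]:

(0, 1): arr[0]=8 > arr[1]=7
(0, 2): arr[0]=8 > arr[2]=3
(0, 3): arr[0]=8 > arr[3]=2
(1, 2): arr[1]=7 > arr[2]=3
(1, 3): arr[1]=7 > arr[3]=2
(2, 3): arr[2]=3 > arr[3]=2

Total inversions: 6

The array has 6 inversion(s): (0,1), (0,2), (0,3), (1,2), (1,3), (2,3). Each pair (i,j) satisfies i < j and arr[i] > arr[j].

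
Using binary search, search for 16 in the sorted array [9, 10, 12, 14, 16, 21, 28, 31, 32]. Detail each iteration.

Binary search for 16 in [9, 10, 12, 14, 16, 21, 28, 31, 32]:

lo=0, hi=8, mid=4, arr[mid]=16 -> Found target at index 4!

Binary search finds 16 at index 4 after 1 comparisons. The search repeatedly halves the search space by comparing with the middle element.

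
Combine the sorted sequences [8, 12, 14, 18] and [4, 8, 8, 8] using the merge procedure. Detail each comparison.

Merging process:

Compare 8 vs 4: take 4 from right. Merged: [4]
Compare 8 vs 8: take 8 from left. Merged: [4, 8]
Compare 12 vs 8: take 8 from right. Merged: [4, 8, 8]
Compare 12 vs 8: take 8 from right. Merged: [4, 8, 8, 8]
Compare 12 vs 8: take 8 from right. Merged: [4, 8, 8, 8, 8]
Append remaining from left: [12, 14, 18]. Merged: [4, 8, 8, 8, 8, 12, 14, 18]

Final merged array: [4, 8, 8, 8, 8, 12, 14, 18]
Total comparisons: 5

The merged array is [4, 8, 8, 8, 8, 12, 14, 18], requiring 5 comparisons. The merge step runs in O(n) time where n is the total number of elements.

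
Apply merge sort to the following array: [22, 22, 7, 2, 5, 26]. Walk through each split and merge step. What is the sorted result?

Merge sort trace:

Split: [22, 22, 7, 2, 5, 26] -> [22, 22, 7] and [2, 5, 26]
  Split: [22, 22, 7] -> [22] and [22, 7]
    Split: [22, 7] -> [22] and [7]
    Merge: [22] + [7] -> [7, 22]
  Merge: [22] + [7, 22] -> [7, 22, 22]
  Split: [2, 5, 26] -> [2] and [5, 26]
    Split: [5, 26] -> [5] and [26]
    Merge: [5] + [26] -> [5, 26]
  Merge: [2] + [5, 26] -> [2, 5, 26]
Merge: [7, 22, 22] + [2, 5, 26] -> [2, 5, 7, 22, 22, 26]

Final sorted array: [2, 5, 7, 22, 22, 26]

The merge sort proceeds by recursively splitting the array and merging sorted halves.
After all merges, the sorted array is [2, 5, 7, 22, 22, 26].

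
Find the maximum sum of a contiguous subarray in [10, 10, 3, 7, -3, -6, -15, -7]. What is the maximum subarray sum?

Using Kadane's algorithm on [10, 10, 3, 7, -3, -6, -15, -7]:

Scanning through the array:
Position 1 (value 10): max_ending_here = 20, max_so_far = 20
Position 2 (value 3): max_ending_here = 23, max_so_far = 23
Position 3 (value 7): max_ending_here = 30, max_so_far = 30
Position 4 (value -3): max_ending_here = 27, max_so_far = 30
Position 5 (value -6): max_ending_here = 21, max_so_far = 30
Position 6 (value -15): max_ending_here = 6, max_so_far = 30
Position 7 (value -7): max_ending_here = -1, max_so_far = 30

Maximum subarray: [10, 10, 3, 7]
Maximum sum: 30

The maximum subarray is [10, 10, 3, 7] with sum 30. This subarray runs from index 0 to index 3.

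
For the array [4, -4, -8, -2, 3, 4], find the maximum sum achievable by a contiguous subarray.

Using Kadane's algorithm on [4, -4, -8, -2, 3, 4]:

Scanning through the array:
Position 1 (value -4): max_ending_here = 0, max_so_far = 4
Position 2 (value -8): max_ending_here = -8, max_so_far = 4
Position 3 (value -2): max_ending_here = -2, max_so_far = 4
Position 4 (value 3): max_ending_here = 3, max_so_far = 4
Position 5 (value 4): max_ending_here = 7, max_so_far = 7

Maximum subarray: [3, 4]
Maximum sum: 7

The maximum subarray is [3, 4] with sum 7. This subarray runs from index 4 to index 5.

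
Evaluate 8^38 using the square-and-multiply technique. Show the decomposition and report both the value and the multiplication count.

Computing 8^38 by squaring (build up from 8^1; each line after the first costs one multiplication):

8^1 = 8
8^2 = (8^1)^2 = 8^2 = 64
8^4 = (8^2)^2 = 64^2 = 4096
8^8 = (8^4)^2 = 4096^2 = 16777216
8^9 = 8 * 8^8 = 8 * 16777216 = 134217728
8^18 = (8^9)^2 = 134217728^2 = 18014398509481984
8^19 = 8 * 8^18 = 8 * 18014398509481984 = 144115188075855872
8^38 = (8^19)^2 = 144115188075855872^2 = 20769187434139310514121985316880384

Result: 20769187434139310514121985316880384
Multiplications needed: 7 (7 lines after 8^1)

8^38 = 20769187434139310514121985316880384. Using exponentiation by squaring, this requires 7 multiplications. The key idea: if the exponent is even, square the half-power; if odd, multiply by the base once.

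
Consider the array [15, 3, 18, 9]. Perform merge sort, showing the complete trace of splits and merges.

Merge sort trace:

Split: [15, 3, 18, 9] -> [15, 3] and [18, 9]
  Split: [15, 3] -> [15] and [3]
  Merge: [15] + [3] -> [3, 15]
  Split: [18, 9] -> [18] and [9]
  Merge: [18] + [9] -> [9, 18]
Merge: [3, 15] + [9, 18] -> [3, 9, 15, 18]

Final sorted array: [3, 9, 15, 18]

The merge sort proceeds by recursively splitting the array and merging sorted halves.
After all merges, the sorted array is [3, 9, 15, 18].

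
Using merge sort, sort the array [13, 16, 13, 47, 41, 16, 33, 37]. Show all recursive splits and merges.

Merge sort trace:

Split: [13, 16, 13, 47, 41, 16, 33, 37] -> [13, 16, 13, 47] and [41, 16, 33, 37]
  Split: [13, 16, 13, 47] -> [13, 16] and [13, 47]
    Split: [13, 16] -> [13] and [16]
    Merge: [13] + [16] -> [13, 16]
    Split: [13, 47] -> [13] and [47]
    Merge: [13] + [47] -> [13, 47]
  Merge: [13, 16] + [13, 47] -> [13, 13, 16, 47]
  Split: [41, 16, 33, 37] -> [41, 16] and [33, 37]
    Split: [41, 16] -> [41] and [16]
    Merge: [41] + [16] -> [16, 41]
    Split: [33, 37] -> [33] and [37]
    Merge: [33] + [37] -> [33, 37]
  Merge: [16, 41] + [33, 37] -> [16, 33, 37, 41]
Merge: [13, 13, 16, 47] + [16, 33, 37, 41] -> [13, 13, 16, 16, 33, 37, 41, 47]

Final sorted array: [13, 13, 16, 16, 33, 37, 41, 47]

The merge sort proceeds by recursively splitting the array and merging sorted halves.
After all merges, the sorted array is [13, 13, 16, 16, 33, 37, 41, 47].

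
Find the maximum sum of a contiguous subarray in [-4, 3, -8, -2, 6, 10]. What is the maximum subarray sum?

Using Kadane's algorithm on [-4, 3, -8, -2, 6, 10]:

Scanning through the array:
Position 1 (value 3): max_ending_here = 3, max_so_far = 3
Position 2 (value -8): max_ending_here = -5, max_so_far = 3
Position 3 (value -2): max_ending_here = -2, max_so_far = 3
Position 4 (value 6): max_ending_here = 6, max_so_far = 6
Position 5 (value 10): max_ending_here = 16, max_so_far = 16

Maximum subarray: [6, 10]
Maximum sum: 16

The maximum subarray is [6, 10] with sum 16. This subarray runs from index 4 to index 5.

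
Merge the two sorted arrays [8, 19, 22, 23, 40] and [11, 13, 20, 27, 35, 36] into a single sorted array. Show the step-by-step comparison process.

Merging process:

Compare 8 vs 11: take 8 from left. Merged: [8]
Compare 19 vs 11: take 11 from right. Merged: [8, 11]
Compare 19 vs 13: take 13 from right. Merged: [8, 11, 13]
Compare 19 vs 20: take 19 from left. Merged: [8, 11, 13, 19]
Compare 22 vs 20: take 20 from right. Merged: [8, 11, 13, 19, 20]
Compare 22 vs 27: take 22 from left. Merged: [8, 11, 13, 19, 20, 22]
Compare 23 vs 27: take 23 from left. Merged: [8, 11, 13, 19, 20, 22, 23]
Compare 40 vs 27: take 27 from right. Merged: [8, 11, 13, 19, 20, 22, 23, 27]
Compare 40 vs 35: take 35 from right. Merged: [8, 11, 13, 19, 20, 22, 23, 27, 35]
Compare 40 vs 36: take 36 from right. Merged: [8, 11, 13, 19, 20, 22, 23, 27, 35, 36]
Append remaining from left: [40]. Merged: [8, 11, 13, 19, 20, 22, 23, 27, 35, 36, 40]

Final merged array: [8, 11, 13, 19, 20, 22, 23, 27, 35, 36, 40]
Total comparisons: 10

The merged array is [8, 11, 13, 19, 20, 22, 23, 27, 35, 36, 40], requiring 10 comparisons. The merge step runs in O(n) time where n is the total number of elements.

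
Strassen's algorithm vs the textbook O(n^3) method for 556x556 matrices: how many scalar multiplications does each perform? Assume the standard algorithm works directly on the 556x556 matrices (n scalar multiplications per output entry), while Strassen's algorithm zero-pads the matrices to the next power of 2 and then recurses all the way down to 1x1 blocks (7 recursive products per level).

Matrix multiplication for 556x556 matrices:

Strassen's algorithm requires power-of-2 dimensions. Pad 556x556 to 1024x1024 (next power of 2).

Standard algorithm: 556^3 = 171879616 multiplications
Strassen's algorithm: 7^(log2(1024)) = 7^10 = 282475249 multiplications
Difference: 171879616 - 282475249 = -110595633 (Strassen uses MORE here due to padding overhead — for small or just-over-power-of-2 n, padding can outweigh the per-level savings)

Standard: 171879616 multiplications (556^3). Strassen: 282475249 multiplications (7^10, after padding to 1024x1024). Strassen reduces 8 recursive multiplications to 7 at each level.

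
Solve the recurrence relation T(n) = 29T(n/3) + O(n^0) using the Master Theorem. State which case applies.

Master Theorem for T(n) = 29T(n/3) + O(n^0):

a = 29, b = 3, c = 0
log_b(a) = log_3(29) = 3.0650

Case 1: c = 0 < log_3(29) = 3.0650
T(n) = O(n^(log_3 29))

For T(n) = 29T(n/3) + O(n^0): log_3(29) = 3.0650. This is Case 1 of the Master Theorem (c < log_b(a), work dominated by leaves), giving O(n^(log_3 29)).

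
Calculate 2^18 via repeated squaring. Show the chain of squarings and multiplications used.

Computing 2^18 by squaring (build up from 2^1; each line after the first costs one multiplication):

2^1 = 2
2^2 = (2^1)^2 = 2^2 = 4
2^4 = (2^2)^2 = 4^2 = 16
2^8 = (2^4)^2 = 16^2 = 256
2^9 = 2 * 2^8 = 2 * 256 = 512
2^18 = (2^9)^2 = 512^2 = 262144

Result: 262144
Multiplications needed: 5 (5 lines after 2^1)

2^18 = 262144. Using exponentiation by squaring, this requires 5 multiplications. The key idea: if the exponent is even, square the half-power; if odd, multiply by the base once.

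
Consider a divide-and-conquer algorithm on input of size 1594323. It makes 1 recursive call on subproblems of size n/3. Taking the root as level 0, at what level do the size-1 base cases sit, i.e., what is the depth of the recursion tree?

For divide and conquer with division factor 3:

Problem sizes at each level:
Level 0: 1594323
Level 1: 531441
Level 2: 177147
Level 3: 59049
Level 4: 19683
Level 5: 6561
Level 6: 2187
Level 7: 729
Level 8: 243
Level 9: 81
Level 10: 27
Level 11: 9
Level 12: 3
Level 13: 1

The root is level 0 and the size-1 base case is level 13 (the tree spans levels 0 through 13, i.e. 14 levels counting the root), so the depth is the number of divisions: log_3(1594323) = 13

The recursion tree depth is log_3(1594323) = 13. At each level, the problem size is divided by 3, so it takes 13 divisions to reduce to a base case of size 1. The algorithm makes 1 recursive call at each level.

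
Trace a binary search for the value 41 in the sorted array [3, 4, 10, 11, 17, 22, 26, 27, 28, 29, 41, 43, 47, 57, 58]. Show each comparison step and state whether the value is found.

Binary search for 41 in [3, 4, 10, 11, 17, 22, 26, 27, 28, 29, 41, 43, 47, 57, 58]:

lo=0, hi=14, mid=7, arr[mid]=27 -> 27 < 41, search right half
lo=8, hi=14, mid=11, arr[mid]=43 -> 43 > 41, search left half
lo=8, hi=10, mid=9, arr[mid]=29 -> 29 < 41, search right half
lo=10, hi=10, mid=10, arr[mid]=41 -> Found target at index 10!

Binary search finds 41 at index 10 after 4 comparisons. The search repeatedly halves the search space by comparing with the middle element.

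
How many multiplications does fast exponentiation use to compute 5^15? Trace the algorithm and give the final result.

Computing 5^15 by squaring (build up from 5^1; each line after the first costs one multiplication):

5^1 = 5
5^2 = (5^1)^2 = 5^2 = 25
5^3 = 5 * 5^2 = 5 * 25 = 125
5^6 = (5^3)^2 = 125^2 = 15625
5^7 = 5 * 5^6 = 5 * 15625 = 78125
5^14 = (5^7)^2 = 78125^2 = 6103515625
5^15 = 5 * 5^14 = 5 * 6103515625 = 30517578125

Result: 30517578125
Multiplications needed: 6 (6 lines after 5^1)

5^15 = 30517578125. Using exponentiation by squaring, this requires 6 multiplications. The key idea: if the exponent is even, square the half-power; if odd, multiply by the base once.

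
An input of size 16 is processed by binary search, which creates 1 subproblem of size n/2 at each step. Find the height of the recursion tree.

For divide and conquer with division factor 2:

Problem sizes at each level:
Level 0: 16
Level 1: 8
Level 2: 4
Level 3: 2
Level 4: 1

The root is level 0 and the size-1 base case is level 4 (the tree spans levels 0 through 4, i.e. 5 levels counting the root), so the depth is the number of divisions: log_2(16) = 4

The recursion tree depth is log_2(16) = 4. At each level, the problem size is divided by 2, so it takes 4 divisions to reduce to a base case of size 1. The algorithm makes 1 recursive call at each level.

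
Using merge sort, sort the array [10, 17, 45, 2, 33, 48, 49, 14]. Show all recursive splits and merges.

Merge sort trace:

Split: [10, 17, 45, 2, 33, 48, 49, 14] -> [10, 17, 45, 2] and [33, 48, 49, 14]
  Split: [10, 17, 45, 2] -> [10, 17] and [45, 2]
    Split: [10, 17] -> [10] and [17]
    Merge: [10] + [17] -> [10, 17]
    Split: [45, 2] -> [45] and [2]
    Merge: [45] + [2] -> [2, 45]
  Merge: [10, 17] + [2, 45] -> [2, 10, 17, 45]
  Split: [33, 48, 49, 14] -> [33, 48] and [49, 14]
    Split: [33, 48] -> [33] and [48]
    Merge: [33] + [48] -> [33, 48]
    Split: [49, 14] -> [49] and [14]
    Merge: [49] + [14] -> [14, 49]
  Merge: [33, 48] + [14, 49] -> [14, 33, 48, 49]
Merge: [2, 10, 17, 45] + [14, 33, 48, 49] -> [2, 10, 14, 17, 33, 45, 48, 49]

Final sorted array: [2, 10, 14, 17, 33, 45, 48, 49]

The merge sort proceeds by recursively splitting the array and merging sorted halves.
After all merges, the sorted array is [2, 10, 14, 17, 33, 45, 48, 49].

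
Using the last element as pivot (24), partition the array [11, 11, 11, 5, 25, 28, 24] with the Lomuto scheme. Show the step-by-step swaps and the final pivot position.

Lomuto partition with pivot = 24:

Initial array: [11, 11, 11, 5, 25, 28, 24]

arr[0]=11 <= 24: swap with position 0, array becomes [11, 11, 11, 5, 25, 28, 24]
arr[1]=11 <= 24: swap with position 1, array becomes [11, 11, 11, 5, 25, 28, 24]
arr[2]=11 <= 24: swap with position 2, array becomes [11, 11, 11, 5, 25, 28, 24]
arr[3]=5 <= 24: swap with position 3, array becomes [11, 11, 11, 5, 25, 28, 24]
arr[4]=25 > 24: no swap
arr[5]=28 > 24: no swap

Place pivot at position 4: [11, 11, 11, 5, 24, 28, 25]
Pivot position: 4

After partitioning with pivot 24, the array becomes [11, 11, 11, 5, 24, 28, 25]. The pivot is placed at index 4. All elements to the left of the pivot are <= 24, and all elements to the right are > 24.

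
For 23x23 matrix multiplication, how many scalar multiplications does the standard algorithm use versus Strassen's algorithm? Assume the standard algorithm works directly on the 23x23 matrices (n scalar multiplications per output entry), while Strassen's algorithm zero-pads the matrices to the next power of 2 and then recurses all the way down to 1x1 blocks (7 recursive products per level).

Matrix multiplication for 23x23 matrices:

Strassen's algorithm requires power-of-2 dimensions. Pad 23x23 to 32x32 (next power of 2).

Standard algorithm: 23^3 = 12167 multiplications
Strassen's algorithm: 7^(log2(32)) = 7^5 = 16807 multiplications
Difference: 12167 - 16807 = -4640 (Strassen uses MORE here due to padding overhead — for small or just-over-power-of-2 n, padding can outweigh the per-level savings)

Standard: 12167 multiplications (23^3). Strassen: 16807 multiplications (7^5, after padding to 32x32). Strassen reduces 8 recursive multiplications to 7 at each level.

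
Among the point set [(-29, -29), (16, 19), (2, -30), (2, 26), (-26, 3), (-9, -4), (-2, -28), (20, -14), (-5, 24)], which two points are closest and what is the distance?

Computing all pairwise distances among 9 points:

d((-29, -29), (16, 19)) = 65.7951
d((-29, -29), (2, -30)) = 31.0161
d((-29, -29), (2, 26)) = 63.1348
d((-29, -29), (-26, 3)) = 32.1403
d((-29, -29), (-9, -4)) = 32.0156
d((-29, -29), (-2, -28)) = 27.0185
d((-29, -29), (20, -14)) = 51.2445
d((-29, -29), (-5, 24)) = 58.1808
d((16, 19), (2, -30)) = 50.9608
d((16, 19), (2, 26)) = 15.6525
d((16, 19), (-26, 3)) = 44.9444
d((16, 19), (-9, -4)) = 33.9706
d((16, 19), (-2, -28)) = 50.3289
d((16, 19), (20, -14)) = 33.2415
d((16, 19), (-5, 24)) = 21.587
d((2, -30), (2, 26)) = 56.0
d((2, -30), (-26, 3)) = 43.2782
d((2, -30), (-9, -4)) = 28.2312
d((2, -30), (-2, -28)) = 4.4721 <-- minimum
d((2, -30), (20, -14)) = 24.0832
d((2, -30), (-5, 24)) = 54.4518
d((2, 26), (-26, 3)) = 36.2353
d((2, 26), (-9, -4)) = 31.9531
d((2, 26), (-2, -28)) = 54.1479
d((2, 26), (20, -14)) = 43.8634
d((2, 26), (-5, 24)) = 7.2801
d((-26, 3), (-9, -4)) = 18.3848
d((-26, 3), (-2, -28)) = 39.2046
d((-26, 3), (20, -14)) = 49.0408
d((-26, 3), (-5, 24)) = 29.6985
d((-9, -4), (-2, -28)) = 25.0
d((-9, -4), (20, -14)) = 30.6757
d((-9, -4), (-5, 24)) = 28.2843
d((-2, -28), (20, -14)) = 26.0768
d((-2, -28), (-5, 24)) = 52.0865
d((20, -14), (-5, 24)) = 45.4863

Closest pair: (2, -30) and (-2, -28) with distance 4.4721

The closest pair is (2, -30) and (-2, -28) with Euclidean distance 4.4721. For 9 points, brute-force pairwise comparison is shown above. For large n, the divide-and-conquer algorithm (sort by x, recurse on halves, check the dividing strip) achieves O(n log n).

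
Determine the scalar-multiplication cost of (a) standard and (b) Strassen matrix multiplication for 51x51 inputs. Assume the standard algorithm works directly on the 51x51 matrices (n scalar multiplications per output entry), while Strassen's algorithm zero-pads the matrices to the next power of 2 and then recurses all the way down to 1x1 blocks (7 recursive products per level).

Matrix multiplication for 51x51 matrices:

Strassen's algorithm requires power-of-2 dimensions. Pad 51x51 to 64x64 (next power of 2).

Standard algorithm: 51^3 = 132651 multiplications
Strassen's algorithm: 7^(log2(64)) = 7^6 = 117649 multiplications
Savings: 132651 - 117649 = 15002 multiplications

Standard: 132651 multiplications (51^3). Strassen: 117649 multiplications (7^6, after padding to 64x64). Strassen reduces 8 recursive multiplications to 7 at each level.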